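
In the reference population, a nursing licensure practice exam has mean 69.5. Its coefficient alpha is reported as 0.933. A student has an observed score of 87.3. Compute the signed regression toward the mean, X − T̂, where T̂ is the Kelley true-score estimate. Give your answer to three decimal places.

1.193

T̂ = 0.933(87.3) + 0.067(69.5) = 81.4509 + 4.6565 = 86.10740 → 86.1074
X − T̂ = 87.3 − 86.1074 = 1.1926 → 1.193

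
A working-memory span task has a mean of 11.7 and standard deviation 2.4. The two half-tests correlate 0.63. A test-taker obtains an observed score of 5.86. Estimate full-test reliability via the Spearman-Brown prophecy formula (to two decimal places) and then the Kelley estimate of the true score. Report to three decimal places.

Spearman-Brown: ρ = 2r/(1 + r) = 2(0.63)/(1 + 0.63) = 1.260/1.63 = 0.7730 → 0.77
T̂ = ρX + (1 − ρ)μ
  = 0.77 × 5.86 + 0.23 × 11.7
  = 4.5122 + 2.691
  = 7.2032
  ≈ 7.203

7.203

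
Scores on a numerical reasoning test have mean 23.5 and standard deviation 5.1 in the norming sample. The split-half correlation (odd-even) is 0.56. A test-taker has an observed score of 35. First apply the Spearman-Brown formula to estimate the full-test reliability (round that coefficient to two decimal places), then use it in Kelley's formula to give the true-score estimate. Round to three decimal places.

31.780

Spearman-Brown: ρ = 2r/(1 + r) = 2(0.56)/(1 + 0.56) = 1.120/1.56 = 0.7179 → 0.72
T̂ = 0.72(35) + 0.28(23.5) = 25.20 + 6.580 = 31.7800 → 31.780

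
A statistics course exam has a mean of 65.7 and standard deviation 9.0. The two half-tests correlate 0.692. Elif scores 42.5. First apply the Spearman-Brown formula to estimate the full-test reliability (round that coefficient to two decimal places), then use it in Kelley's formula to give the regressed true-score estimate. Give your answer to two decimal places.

46.68

Spearman-Brown: ρ = 2r/(1 + r) = 2(0.692)/(1 + 0.692) = 1.3840/1.692 = 0.8180 → 0.82
T̂ = 0.82(42.5) + 0.18(65.7) = 34.850 + 11.826 = 46.676 → 46.68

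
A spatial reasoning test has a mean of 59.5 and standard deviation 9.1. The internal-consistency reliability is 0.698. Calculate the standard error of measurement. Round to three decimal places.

SEM = SD · √(1 − ρ) = 9.1 × √0.302 = 9.1 × 0.5495 = 5.0009

5.001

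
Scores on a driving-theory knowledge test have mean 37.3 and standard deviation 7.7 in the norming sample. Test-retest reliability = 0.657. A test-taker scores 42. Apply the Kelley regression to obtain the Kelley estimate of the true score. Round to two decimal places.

40.39

Weight the observed score by reliability and the mean by (1 − reliability): T̂ = 0.657·42 + 0.343·37.3 = 27.594 + 12.7939 = 40.388.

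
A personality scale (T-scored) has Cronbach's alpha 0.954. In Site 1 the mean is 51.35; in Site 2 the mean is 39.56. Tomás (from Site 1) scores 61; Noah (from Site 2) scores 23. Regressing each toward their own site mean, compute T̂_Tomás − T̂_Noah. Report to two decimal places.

36.79

T̂_Tomás = 0.954(61) + 0.046(51.35) = 60.5561
T̂_Noah = 0.954(23) + 0.046(39.56) = 23.7618
Difference = 60.5561 − 23.7618 = 36.7943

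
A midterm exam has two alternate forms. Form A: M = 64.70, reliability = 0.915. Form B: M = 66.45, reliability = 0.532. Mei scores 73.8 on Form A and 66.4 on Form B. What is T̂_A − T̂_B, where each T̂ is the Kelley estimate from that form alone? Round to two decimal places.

T̂_A = 0.915(73.8) + 0.085(64.70) = 73.0265
T̂_B = 0.532(66.4) + 0.468(66.45) = 66.4234
T̂_A − T̂_B = 6.6031

6.60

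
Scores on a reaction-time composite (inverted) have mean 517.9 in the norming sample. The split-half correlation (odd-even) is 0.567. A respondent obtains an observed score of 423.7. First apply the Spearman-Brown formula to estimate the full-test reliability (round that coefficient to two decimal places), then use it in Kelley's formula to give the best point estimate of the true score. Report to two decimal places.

450.08

Spearman-Brown: ρ = 2r/(1 + r) = 2(0.567)/(1 + 0.567) = 1.1340/1.567 = 0.7237 → 0.72
T̂ = ρX + (1 − ρ)μ
  = 0.72 × 423.7 + 0.28 × 517.9
  = 305.064 + 145.012
  = 450.076
  ≈ 450.08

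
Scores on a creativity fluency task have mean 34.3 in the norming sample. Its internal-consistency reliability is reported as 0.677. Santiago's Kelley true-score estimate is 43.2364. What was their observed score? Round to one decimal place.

47.5

T̂ = ρX + (1 − ρ)μ  ⇒  X = (T̂ − (1 − ρ)μ) / ρ
X = (43.2364 − 0.323 × 34.3) / 0.677 = (43.2364 − 11.0789) / 0.677 = 32.1575 / 0.677 = 47.500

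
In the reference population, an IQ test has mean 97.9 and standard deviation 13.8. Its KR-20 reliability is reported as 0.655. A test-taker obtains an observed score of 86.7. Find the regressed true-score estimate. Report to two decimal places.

90.56

Kelley's formula gives T̂ = 0.655·86.7 + 0.345·97.9 = 56.7885 + 33.7755 = 90.564.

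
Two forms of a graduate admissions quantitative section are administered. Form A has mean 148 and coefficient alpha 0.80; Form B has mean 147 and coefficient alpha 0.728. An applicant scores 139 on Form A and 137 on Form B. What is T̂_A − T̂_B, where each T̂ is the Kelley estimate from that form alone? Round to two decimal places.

1.08

T̂_A = 0.80(139) + 0.20(148) = 140.8000
T̂_B = 0.728(137) + 0.272(147) = 139.7200
T̂_A − T̂_B = 1.0800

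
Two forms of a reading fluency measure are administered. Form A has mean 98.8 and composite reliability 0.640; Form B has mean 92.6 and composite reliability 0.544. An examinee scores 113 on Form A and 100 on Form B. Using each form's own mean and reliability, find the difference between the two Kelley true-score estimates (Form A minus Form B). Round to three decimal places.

T̂_A = 0.640(113) + 0.360(98.8) = 107.88800
T̂_B = 0.544(100) + 0.456(92.6) = 96.62560
T̂_A − T̂_B = 11.26240

11.262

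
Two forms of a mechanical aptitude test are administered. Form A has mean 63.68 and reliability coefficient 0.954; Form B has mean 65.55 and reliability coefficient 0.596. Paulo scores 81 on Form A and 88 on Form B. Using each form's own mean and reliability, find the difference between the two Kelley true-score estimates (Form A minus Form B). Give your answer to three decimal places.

T̂_A = 0.954(81) + 0.046(63.68) = 80.20328
T̂_B = 0.596(88) + 0.404(65.55) = 78.93020
T̂_A − T̂_B = 1.27308

1.273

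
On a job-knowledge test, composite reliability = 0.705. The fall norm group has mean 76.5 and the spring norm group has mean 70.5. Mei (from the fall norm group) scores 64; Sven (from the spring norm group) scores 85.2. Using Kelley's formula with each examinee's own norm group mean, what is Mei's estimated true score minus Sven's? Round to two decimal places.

-13.18

T̂_Mei = 0.705(64) + 0.295(76.5) = 67.6875
T̂_Sven = 0.705(85.2) + 0.295(70.5) = 80.8635
Difference = 67.6875 − 80.8635 = -13.1760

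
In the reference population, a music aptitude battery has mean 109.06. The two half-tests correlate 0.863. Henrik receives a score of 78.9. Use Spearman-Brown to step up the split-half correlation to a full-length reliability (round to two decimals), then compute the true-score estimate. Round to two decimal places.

Spearman-Brown: ρ = 2r/(1 + r) = 2(0.863)/(1 + 0.863) = 1.7260/1.863 = 0.9265 → 0.93
T̂ = 0.93(78.9) + 0.07(109.06) = 73.377 + 7.6342 = 81.011 → 81.01

81.01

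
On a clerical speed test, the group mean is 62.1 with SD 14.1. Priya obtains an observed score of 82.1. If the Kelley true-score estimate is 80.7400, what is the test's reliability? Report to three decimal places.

0.932

T̂ = ρX + (1 − ρ)μ  ⇒  T̂ − μ = ρ(X − μ)
ρ = (T̂ − μ)/(X − μ) = (80.7400 − 62.1) / (82.1 − 62.1) = 18.6400 / 20.0 = 0.93200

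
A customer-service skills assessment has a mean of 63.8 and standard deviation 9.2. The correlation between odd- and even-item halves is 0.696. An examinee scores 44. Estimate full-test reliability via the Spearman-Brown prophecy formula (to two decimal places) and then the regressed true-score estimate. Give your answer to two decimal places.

Spearman-Brown: ρ = 2r/(1 + r) = 2(0.696)/(1 + 0.696) = 1.3920/1.696 = 0.8208 → 0.82
T̂ = ρX + (1 − ρ)μ
  = 0.82 × 44 + 0.18 × 63.8
  = 36.08 + 11.484
  = 47.564
  ≈ 47.56

47.56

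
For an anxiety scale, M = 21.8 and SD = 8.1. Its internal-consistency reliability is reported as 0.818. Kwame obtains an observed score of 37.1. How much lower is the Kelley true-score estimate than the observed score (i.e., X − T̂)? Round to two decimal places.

2.78

Weight the observed score by reliability and the mean by (1 − reliability): T̂ = 0.818·37.1 + 0.182·21.8 = 30.3478 + 3.9676 = 34.3154.
X − T̂ = 37.1 − 34.315 = 2.785 → 2.78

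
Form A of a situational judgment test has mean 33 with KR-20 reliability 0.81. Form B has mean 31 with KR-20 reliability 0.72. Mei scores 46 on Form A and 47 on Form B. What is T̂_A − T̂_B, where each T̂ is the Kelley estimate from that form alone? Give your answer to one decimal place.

T̂_A = 0.81(46) + 0.19(33) = 43.530
T̂_B = 0.72(47) + 0.28(31) = 42.520
T̂_A − T̂_B = 1.010

1.0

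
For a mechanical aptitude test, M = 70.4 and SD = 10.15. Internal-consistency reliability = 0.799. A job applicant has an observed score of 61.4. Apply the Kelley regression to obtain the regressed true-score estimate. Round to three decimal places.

63.209

Weight the observed score by reliability and the mean by (1 − reliability): T̂ = 0.799·61.4 + 0.201·70.4 = 49.0586 + 14.1504 = 63.2090.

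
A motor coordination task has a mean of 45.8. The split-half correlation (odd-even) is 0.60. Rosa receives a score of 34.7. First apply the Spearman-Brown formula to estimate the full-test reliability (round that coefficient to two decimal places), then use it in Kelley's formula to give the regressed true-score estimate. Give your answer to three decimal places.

Spearman-Brown: ρ = 2r/(1 + r) = 2(0.60)/(1 + 0.60) = 1.200/1.60 = 0.7500 → 0.75
T̂ = 0.75(34.7) + 0.25(45.8) = 26.025 + 11.450 = 37.4750 → 37.475

37.475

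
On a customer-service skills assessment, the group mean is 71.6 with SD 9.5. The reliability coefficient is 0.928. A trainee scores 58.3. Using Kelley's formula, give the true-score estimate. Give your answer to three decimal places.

T̂ = 0.928(58.3) + 0.072(71.6) = 54.1024 + 5.1552 = 59.2576 → 59.258

59.258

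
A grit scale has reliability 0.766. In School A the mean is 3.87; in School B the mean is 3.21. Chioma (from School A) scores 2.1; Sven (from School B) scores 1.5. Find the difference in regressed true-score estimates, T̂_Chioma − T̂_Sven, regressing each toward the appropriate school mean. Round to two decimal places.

0.61

T̂_Chioma = 0.766(2.1) + 0.234(3.87) = 2.5142
T̂_Sven = 0.766(1.5) + 0.234(3.21) = 1.9001
Difference = 2.5142 − 1.9001 = 0.6140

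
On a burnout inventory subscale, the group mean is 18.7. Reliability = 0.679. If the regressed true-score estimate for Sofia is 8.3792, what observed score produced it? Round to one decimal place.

T̂ = ρX + (1 − ρ)μ  ⇒  X = (T̂ − (1 − ρ)μ) / ρ
X = (8.3792 − 0.321 × 18.7) / 0.679 = (8.3792 − 6.0027) / 0.679 = 2.3765 / 0.679 = 3.500

3.5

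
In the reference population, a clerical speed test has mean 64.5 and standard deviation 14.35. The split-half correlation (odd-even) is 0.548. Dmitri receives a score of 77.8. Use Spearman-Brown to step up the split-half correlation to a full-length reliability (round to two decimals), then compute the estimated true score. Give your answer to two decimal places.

Spearman-Brown: ρ = 2r/(1 + r) = 2(0.548)/(1 + 0.548) = 1.0960/1.548 = 0.7080 → 0.71
T̂ = ρX + (1 − ρ)μ
  = 0.71 × 77.8 + 0.29 × 64.5
  = 55.238 + 18.705
  = 73.943
  ≈ 73.94

73.94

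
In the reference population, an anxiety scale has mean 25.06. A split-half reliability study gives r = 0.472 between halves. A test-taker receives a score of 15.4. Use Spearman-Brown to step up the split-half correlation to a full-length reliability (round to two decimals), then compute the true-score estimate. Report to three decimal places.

18.878

Spearman-Brown: ρ = 2r/(1 + r) = 2(0.472)/(1 + 0.472) = 0.9440/1.472 = 0.6413 → 0.64
Regress the observed score toward the mean by the unreliability: T̂ = 0.64·15.4 + 0.36·25.06 = 9.856 + 9.0216 = 18.8776.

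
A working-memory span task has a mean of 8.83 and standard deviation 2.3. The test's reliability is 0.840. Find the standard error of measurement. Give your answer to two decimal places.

0.92

SEM = SD · √(1 − ρ) = 2.3 × √0.160 = 2.3 × 0.4000 = 0.920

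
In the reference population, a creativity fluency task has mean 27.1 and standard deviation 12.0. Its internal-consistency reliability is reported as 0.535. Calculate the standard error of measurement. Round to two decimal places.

8.18

SEM = SD · √(1 − ρ) = 12.0 × √0.465 = 12.0 × 0.6819 = 8.183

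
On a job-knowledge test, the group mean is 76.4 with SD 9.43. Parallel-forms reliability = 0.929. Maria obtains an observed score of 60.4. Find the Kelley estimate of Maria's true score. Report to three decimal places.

T̂ = ρX + (1 − ρ)μ
  = 0.929 × 60.4 + 0.071 × 76.4
  = 56.1116 + 5.4244
  = 61.5360
  ≈ 61.536

61.536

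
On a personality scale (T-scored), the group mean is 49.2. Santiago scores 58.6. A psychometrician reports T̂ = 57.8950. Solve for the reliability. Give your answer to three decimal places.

T̂ = ρX + (1 − ρ)μ  ⇒  T̂ − μ = ρ(X − μ)
ρ = (T̂ − μ)/(X − μ) = (57.8950 − 49.2) / (58.6 − 49.2) = 8.6950 / 9.4 = 0.92500

0.925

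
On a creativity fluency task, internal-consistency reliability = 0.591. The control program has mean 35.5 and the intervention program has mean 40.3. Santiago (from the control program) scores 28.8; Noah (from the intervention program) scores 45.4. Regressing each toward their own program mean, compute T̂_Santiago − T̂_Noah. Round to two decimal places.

-11.77

T̂_Santiago = 0.591(28.8) + 0.409(35.5) = 31.5403
T̂_Noah = 0.591(45.4) + 0.409(40.3) = 43.3141
Difference = 31.5403 − 43.3141 = -11.7738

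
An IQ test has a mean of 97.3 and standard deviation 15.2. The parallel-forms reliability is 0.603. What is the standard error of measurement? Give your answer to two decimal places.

9.58

SEM = SD · √(1 − ρ) = 15.2 × √0.397 = 15.2 × 0.6301 = 9.577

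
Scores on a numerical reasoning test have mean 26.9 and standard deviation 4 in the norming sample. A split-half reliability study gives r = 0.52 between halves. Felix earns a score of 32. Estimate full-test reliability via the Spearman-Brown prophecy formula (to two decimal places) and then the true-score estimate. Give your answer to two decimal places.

Spearman-Brown: ρ = 2r/(1 + r) = 2(0.52)/(1 + 0.52) = 1.040/1.52 = 0.6842 → 0.68
T̂ = 0.68(32) + 0.32(26.9) = 21.76 + 8.608 = 30.368 → 30.37

30.37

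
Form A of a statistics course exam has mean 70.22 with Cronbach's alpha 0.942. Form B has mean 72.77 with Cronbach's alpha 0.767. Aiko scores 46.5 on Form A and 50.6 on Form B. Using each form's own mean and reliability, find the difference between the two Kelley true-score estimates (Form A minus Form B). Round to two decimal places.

T̂_A = 0.942(46.5) + 0.058(70.22) = 47.8758
T̂_B = 0.767(50.6) + 0.233(72.77) = 55.7656
T̂_A − T̂_B = -7.8898

-7.89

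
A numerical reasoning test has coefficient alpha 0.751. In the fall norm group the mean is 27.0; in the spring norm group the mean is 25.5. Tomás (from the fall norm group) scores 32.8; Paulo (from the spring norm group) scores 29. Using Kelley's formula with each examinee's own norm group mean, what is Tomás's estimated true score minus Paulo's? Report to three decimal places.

3.227

T̂_Tomás = 0.751(32.8) + 0.249(27.0) = 31.35580
T̂_Paulo = 0.751(29) + 0.249(25.5) = 28.12850
Difference = 31.35580 − 28.12850 = 3.22730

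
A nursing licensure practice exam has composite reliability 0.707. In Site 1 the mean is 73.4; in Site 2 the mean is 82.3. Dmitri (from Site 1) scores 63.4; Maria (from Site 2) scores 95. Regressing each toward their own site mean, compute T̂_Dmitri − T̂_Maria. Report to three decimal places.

T̂_Dmitri = 0.707(63.4) + 0.293(73.4) = 66.33000
T̂_Maria = 0.707(95) + 0.293(82.3) = 91.27890
Difference = 66.33000 − 91.27890 = -24.94890

-24.949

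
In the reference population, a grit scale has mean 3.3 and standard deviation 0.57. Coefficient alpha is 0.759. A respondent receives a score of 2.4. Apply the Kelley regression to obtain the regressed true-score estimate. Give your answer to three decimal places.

2.617

Kelley's formula gives T̂ = 0.759·2.4 + 0.241·3.3 = 1.8216 + 0.7953 = 2.6169.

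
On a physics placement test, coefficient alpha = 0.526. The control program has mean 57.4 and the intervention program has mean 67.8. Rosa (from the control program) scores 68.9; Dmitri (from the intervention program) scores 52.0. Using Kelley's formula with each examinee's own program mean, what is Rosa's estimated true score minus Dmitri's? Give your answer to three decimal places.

3.960

T̂_Rosa = 0.526(68.9) + 0.474(57.4) = 63.44900
T̂_Dmitri = 0.526(52.0) + 0.474(67.8) = 59.48920
Difference = 63.44900 − 59.48920 = 3.95980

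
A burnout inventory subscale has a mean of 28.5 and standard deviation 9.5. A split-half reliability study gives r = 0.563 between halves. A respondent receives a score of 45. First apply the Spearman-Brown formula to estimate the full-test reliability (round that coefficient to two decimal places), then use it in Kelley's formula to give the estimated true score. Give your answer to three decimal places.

Spearman-Brown: ρ = 2r/(1 + r) = 2(0.563)/(1 + 0.563) = 1.1260/1.563 = 0.7204 → 0.72
T̂ = ρX + (1 − ρ)μ
  = 0.72 × 45 + 0.28 × 28.5
  = 32.40 + 7.980
  = 40.3800
  ≈ 40.380

40.380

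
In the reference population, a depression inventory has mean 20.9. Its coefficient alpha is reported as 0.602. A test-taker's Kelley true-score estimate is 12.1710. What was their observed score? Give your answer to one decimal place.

T̂ = ρX + (1 − ρ)μ  ⇒  X = (T̂ − (1 − ρ)μ) / ρ
X = (12.1710 − 0.398 × 20.9) / 0.602 = (12.1710 − 8.3182) / 0.602 = 3.8528 / 0.602 = 6.400

6.4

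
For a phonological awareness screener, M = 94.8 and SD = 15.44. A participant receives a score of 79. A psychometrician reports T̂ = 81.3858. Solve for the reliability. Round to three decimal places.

0.849

T̂ = ρX + (1 − ρ)μ  ⇒  T̂ − μ = ρ(X − μ)
ρ = (T̂ − μ)/(X − μ) = (81.3858 − 94.8) / (79 − 94.8) = -13.4142 / -15.8 = 0.84900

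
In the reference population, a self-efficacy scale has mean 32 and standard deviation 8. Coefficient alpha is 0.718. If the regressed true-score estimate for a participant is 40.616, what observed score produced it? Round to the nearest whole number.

44

T̂ = ρX + (1 − ρ)μ  ⇒  X = (T̂ − (1 − ρ)μ) / ρ
X = (40.616 − 0.282 × 32) / 0.718 = (40.616 − 9.024) / 0.718 = 31.592 / 0.718 = 44.00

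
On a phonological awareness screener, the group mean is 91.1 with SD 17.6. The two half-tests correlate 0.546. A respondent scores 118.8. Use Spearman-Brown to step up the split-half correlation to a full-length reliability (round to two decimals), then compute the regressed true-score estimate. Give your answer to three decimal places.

Spearman-Brown: ρ = 2r/(1 + r) = 2(0.546)/(1 + 0.546) = 1.0920/1.546 = 0.7063 → 0.71
T̂ = ρX + (1 − ρ)μ
  = 0.71 × 118.8 + 0.29 × 91.1
  = 84.348 + 26.419
  = 110.7670
  ≈ 110.767

110.767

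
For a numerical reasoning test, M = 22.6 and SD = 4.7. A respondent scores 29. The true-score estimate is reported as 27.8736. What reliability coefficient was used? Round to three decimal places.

T̂ = ρX + (1 − ρ)μ  ⇒  T̂ − μ = ρ(X − μ)
ρ = (T̂ − μ)/(X − μ) = (27.8736 − 22.6) / (29 − 22.6) = 5.2736 / 6.4 = 0.82400

0.824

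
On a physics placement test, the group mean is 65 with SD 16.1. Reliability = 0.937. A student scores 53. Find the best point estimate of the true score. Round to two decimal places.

53.76

T̂ = ρX + (1 − ρ)μ
  = 0.937 × 53 + 0.063 × 65
  = 49.661 + 4.095
  = 53.756
  ≈ 53.76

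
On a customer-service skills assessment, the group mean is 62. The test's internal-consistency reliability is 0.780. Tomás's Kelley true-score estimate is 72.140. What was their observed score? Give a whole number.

75

T̂ = ρX + (1 − ρ)μ  ⇒  X = (T̂ − (1 − ρ)μ) / ρ
X = (72.140 − 0.220 × 62) / 0.780 = (72.140 − 13.640) / 0.780 = 58.500 / 0.780 = 75.00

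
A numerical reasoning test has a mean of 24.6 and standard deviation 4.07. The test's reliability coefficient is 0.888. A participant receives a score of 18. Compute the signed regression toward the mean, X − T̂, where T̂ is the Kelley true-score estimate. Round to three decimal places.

-0.739

T̂ = 0.888(18) + 0.112(24.6) = 15.984 + 2.7552 = 18.73920 → 18.7392
X − T̂ = 18 − 18.7392 = -0.7392 → -0.739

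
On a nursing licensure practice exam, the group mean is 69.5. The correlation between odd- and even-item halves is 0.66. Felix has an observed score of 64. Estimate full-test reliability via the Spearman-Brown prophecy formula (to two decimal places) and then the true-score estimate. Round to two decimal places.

65.10

Spearman-Brown: ρ = 2r/(1 + r) = 2(0.66)/(1 + 0.66) = 1.320/1.66 = 0.7952 → 0.80
T̂ = 0.80(64) + 0.20(69.5) = 51.20 + 13.900 = 65.100 → 65.10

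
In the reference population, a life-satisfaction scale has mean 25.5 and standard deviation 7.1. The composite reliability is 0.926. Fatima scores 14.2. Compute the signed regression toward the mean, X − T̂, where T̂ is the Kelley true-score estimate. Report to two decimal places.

T̂ = 0.926(14.2) + 0.074(25.5) = 13.1492 + 1.8870 = 15.0362 → 15.036
X − T̂ = 14.2 − 15.036 = -0.836 → -0.84

-0.84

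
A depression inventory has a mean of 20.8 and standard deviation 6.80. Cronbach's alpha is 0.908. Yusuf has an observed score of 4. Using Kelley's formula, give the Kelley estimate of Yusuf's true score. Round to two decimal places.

5.55

T̂ = ρX + (1 − ρ)μ
  = 0.908 × 4 + 0.092 × 20.8
  = 3.632 + 1.9136
  = 5.546
  ≈ 5.55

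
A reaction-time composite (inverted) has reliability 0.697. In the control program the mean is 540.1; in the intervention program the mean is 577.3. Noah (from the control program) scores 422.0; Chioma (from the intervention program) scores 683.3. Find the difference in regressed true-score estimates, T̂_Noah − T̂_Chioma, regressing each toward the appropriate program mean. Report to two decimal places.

T̂_Noah = 0.697(422.0) + 0.303(540.1) = 457.7843
T̂_Chioma = 0.697(683.3) + 0.303(577.3) = 651.1820
Difference = 457.7843 − 651.1820 = -193.3977

-193.40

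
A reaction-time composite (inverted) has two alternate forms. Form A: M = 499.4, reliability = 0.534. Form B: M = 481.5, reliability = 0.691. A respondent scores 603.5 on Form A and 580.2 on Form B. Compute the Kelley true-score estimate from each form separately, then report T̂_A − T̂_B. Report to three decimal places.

5.288

T̂_A = 0.534(603.5) + 0.466(499.4) = 554.98940
T̂_B = 0.691(580.2) + 0.309(481.5) = 549.70170
T̂_A − T̂_B = 5.28770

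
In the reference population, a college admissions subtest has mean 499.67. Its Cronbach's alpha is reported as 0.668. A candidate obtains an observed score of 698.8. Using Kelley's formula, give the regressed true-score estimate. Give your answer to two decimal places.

Kelley's formula gives T̂ = 0.668·698.8 + 0.332·499.67 = 466.7984 + 165.89044 = 632.689.

632.69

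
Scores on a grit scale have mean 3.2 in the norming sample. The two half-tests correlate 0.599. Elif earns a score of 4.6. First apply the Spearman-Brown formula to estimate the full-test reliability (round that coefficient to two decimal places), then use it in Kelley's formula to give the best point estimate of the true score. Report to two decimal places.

Spearman-Brown: ρ = 2r/(1 + r) = 2(0.599)/(1 + 0.599) = 1.1980/1.599 = 0.7492 → 0.75
T̂ = ρX + (1 − ρ)μ
  = 0.75 × 4.6 + 0.25 × 3.2
  = 3.450 + 0.800
  = 4.250
  ≈ 4.25

4.25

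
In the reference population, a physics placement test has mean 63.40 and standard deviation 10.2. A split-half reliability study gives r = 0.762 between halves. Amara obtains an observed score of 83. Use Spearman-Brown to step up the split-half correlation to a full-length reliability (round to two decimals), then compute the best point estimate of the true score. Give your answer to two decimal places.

Spearman-Brown: ρ = 2r/(1 + r) = 2(0.762)/(1 + 0.762) = 1.5240/1.762 = 0.8649 → 0.86
T̂ = 0.86(83) + 0.14(63.40) = 71.38 + 8.8760 = 80.256 → 80.26

80.26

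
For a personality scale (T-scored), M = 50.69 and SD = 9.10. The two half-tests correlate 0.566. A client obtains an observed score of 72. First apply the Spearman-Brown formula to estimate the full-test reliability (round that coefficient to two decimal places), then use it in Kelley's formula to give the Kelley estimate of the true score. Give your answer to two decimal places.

Spearman-Brown: ρ = 2r/(1 + r) = 2(0.566)/(1 + 0.566) = 1.1320/1.566 = 0.7229 → 0.72
T̂ = 0.72(72) + 0.28(50.69) = 51.84 + 14.1932 = 66.033 → 66.03

66.03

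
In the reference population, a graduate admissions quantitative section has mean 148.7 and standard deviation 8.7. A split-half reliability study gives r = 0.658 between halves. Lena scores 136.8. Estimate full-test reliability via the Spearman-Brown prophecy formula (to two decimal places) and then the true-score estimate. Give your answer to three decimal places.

Spearman-Brown: ρ = 2r/(1 + r) = 2(0.658)/(1 + 0.658) = 1.3160/1.658 = 0.7937 → 0.79
Weight the observed score by reliability and the mean by (1 − reliability): T̂ = 0.79·136.8 + 0.21·148.7 = 108.072 + 31.227 = 139.2990.

139.299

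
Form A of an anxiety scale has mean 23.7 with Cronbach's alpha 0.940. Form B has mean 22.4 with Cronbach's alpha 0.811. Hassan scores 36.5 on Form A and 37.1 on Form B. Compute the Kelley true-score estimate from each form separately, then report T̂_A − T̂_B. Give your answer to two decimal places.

T̂_A = 0.940(36.5) + 0.060(23.7) = 35.7320
T̂_B = 0.811(37.1) + 0.189(22.4) = 34.3217
T̂_A − T̂_B = 1.4103

1.41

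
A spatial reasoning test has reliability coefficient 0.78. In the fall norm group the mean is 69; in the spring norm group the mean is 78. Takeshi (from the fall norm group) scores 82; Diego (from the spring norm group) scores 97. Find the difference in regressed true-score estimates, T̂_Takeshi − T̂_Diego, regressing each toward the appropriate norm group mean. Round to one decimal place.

-13.7

T̂_Takeshi = 0.78(82) + 0.22(69) = 79.140
T̂_Diego = 0.78(97) + 0.22(78) = 92.820
Difference = 79.140 − 92.820 = -13.680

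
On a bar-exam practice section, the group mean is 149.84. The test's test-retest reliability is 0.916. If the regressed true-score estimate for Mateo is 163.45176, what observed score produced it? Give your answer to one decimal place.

164.7

T̂ = ρX + (1 − ρ)μ  ⇒  X = (T̂ − (1 − ρ)μ) / ρ
X = (163.45176 − 0.084 × 149.84) / 0.916 = (163.45176 − 12.58656) / 0.916 = 150.86520 / 0.916 = 164.700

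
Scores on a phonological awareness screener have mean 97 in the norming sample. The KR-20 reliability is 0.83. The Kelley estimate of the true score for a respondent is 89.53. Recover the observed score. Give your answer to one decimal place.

T̂ = ρX + (1 − ρ)μ  ⇒  X = (T̂ − (1 − ρ)μ) / ρ
X = (89.53 − 0.17 × 97) / 0.83 = (89.53 − 16.49) / 0.83 = 73.04 / 0.83 = 88.000

88.0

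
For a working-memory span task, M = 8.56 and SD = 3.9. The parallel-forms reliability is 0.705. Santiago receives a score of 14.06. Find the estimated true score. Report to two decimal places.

Weight the observed score by reliability and the mean by (1 − reliability): T̂ = 0.705·14.06 + 0.295·8.56 = 9.91230 + 2.52520 = 12.438.

12.44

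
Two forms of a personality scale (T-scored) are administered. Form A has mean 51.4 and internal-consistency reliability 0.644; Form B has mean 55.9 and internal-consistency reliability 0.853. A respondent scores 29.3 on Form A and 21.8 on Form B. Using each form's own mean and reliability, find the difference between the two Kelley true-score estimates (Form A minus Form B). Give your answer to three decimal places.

T̂_A = 0.644(29.3) + 0.356(51.4) = 37.16760
T̂_B = 0.853(21.8) + 0.147(55.9) = 26.81270
T̂_A − T̂_B = 10.35490

10.355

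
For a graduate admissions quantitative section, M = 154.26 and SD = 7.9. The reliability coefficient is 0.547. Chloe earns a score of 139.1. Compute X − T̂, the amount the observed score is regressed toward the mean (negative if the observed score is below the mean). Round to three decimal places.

-6.867

T̂ = ρX + (1 − ρ)μ
  = 0.547 × 139.1 + 0.453 × 154.26
  = 76.0877 + 69.87978
  = 145.96748
  ≈ 145.9675
X − T̂ = 139.1 − 145.9675 = -6.8675 → -6.867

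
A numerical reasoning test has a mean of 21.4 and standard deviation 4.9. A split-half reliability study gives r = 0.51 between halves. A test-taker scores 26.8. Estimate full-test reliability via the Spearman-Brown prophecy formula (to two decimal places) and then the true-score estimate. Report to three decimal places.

Spearman-Brown: ρ = 2r/(1 + r) = 2(0.51)/(1 + 0.51) = 1.020/1.51 = 0.6755 → 0.68
Kelley's formula gives T̂ = 0.68·26.8 + 0.32·21.4 = 18.224 + 6.848 = 25.0720.

25.072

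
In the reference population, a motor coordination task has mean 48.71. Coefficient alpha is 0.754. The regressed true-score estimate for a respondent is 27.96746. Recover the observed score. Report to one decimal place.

T̂ = ρX + (1 − ρ)μ  ⇒  X = (T̂ − (1 − ρ)μ) / ρ
X = (27.96746 − 0.246 × 48.71) / 0.754 = (27.96746 − 11.98266) / 0.754 = 15.98480 / 0.754 = 21.200

21.2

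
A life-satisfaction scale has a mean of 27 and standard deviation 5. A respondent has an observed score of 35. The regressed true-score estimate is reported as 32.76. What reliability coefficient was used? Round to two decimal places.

0.72

T̂ = ρX + (1 − ρ)μ  ⇒  T̂ − μ = ρ(X − μ)
ρ = (T̂ − μ)/(X − μ) = (32.76 − 27) / (35 − 27) = 5.76 / 8.0 = 0.7200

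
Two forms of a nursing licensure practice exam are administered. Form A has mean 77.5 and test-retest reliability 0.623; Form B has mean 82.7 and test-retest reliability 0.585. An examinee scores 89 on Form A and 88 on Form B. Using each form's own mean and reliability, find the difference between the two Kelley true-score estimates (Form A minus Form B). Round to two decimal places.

-1.14

T̂_A = 0.623(89) + 0.377(77.5) = 84.6645
T̂_B = 0.585(88) + 0.415(82.7) = 85.8005
T̂_A − T̂_B = -1.1360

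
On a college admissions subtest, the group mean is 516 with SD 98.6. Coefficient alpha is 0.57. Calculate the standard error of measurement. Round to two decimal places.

SEM = SD · √(1 − ρ) = 98.6 × √0.43 = 98.6 × 0.6557 = 64.656

64.66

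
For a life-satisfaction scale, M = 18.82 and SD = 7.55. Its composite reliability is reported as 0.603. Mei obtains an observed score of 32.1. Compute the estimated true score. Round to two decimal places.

Kelley's formula gives T̂ = 0.603·32.1 + 0.397·18.82 = 19.3563 + 7.47154 = 26.828.

26.83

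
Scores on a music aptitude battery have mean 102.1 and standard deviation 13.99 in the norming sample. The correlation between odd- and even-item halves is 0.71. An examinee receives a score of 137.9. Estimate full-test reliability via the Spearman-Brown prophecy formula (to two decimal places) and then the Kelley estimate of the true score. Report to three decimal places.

Spearman-Brown: ρ = 2r/(1 + r) = 2(0.71)/(1 + 0.71) = 1.420/1.71 = 0.8304 → 0.83
Kelley's formula gives T̂ = 0.83·137.9 + 0.17·102.1 = 114.457 + 17.357 = 131.8140.

131.814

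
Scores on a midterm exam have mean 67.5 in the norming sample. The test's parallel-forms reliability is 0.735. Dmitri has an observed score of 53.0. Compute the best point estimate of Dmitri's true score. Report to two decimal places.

56.84

T̂ = 0.735(53.0) + 0.265(67.5) = 38.9550 + 17.8875 = 56.843 → 56.84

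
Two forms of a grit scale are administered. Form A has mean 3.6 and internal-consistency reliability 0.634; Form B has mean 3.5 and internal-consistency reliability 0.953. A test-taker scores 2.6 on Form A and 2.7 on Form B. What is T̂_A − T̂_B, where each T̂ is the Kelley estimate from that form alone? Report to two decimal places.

T̂_A = 0.634(2.6) + 0.366(3.6) = 2.9660
T̂_B = 0.953(2.7) + 0.047(3.5) = 2.7376
T̂_A − T̂_B = 0.2284

0.23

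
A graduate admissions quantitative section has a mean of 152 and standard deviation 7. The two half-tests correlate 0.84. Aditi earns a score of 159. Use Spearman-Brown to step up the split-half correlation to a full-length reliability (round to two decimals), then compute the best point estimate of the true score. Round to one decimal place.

Spearman-Brown: ρ = 2r/(1 + r) = 2(0.84)/(1 + 0.84) = 1.680/1.84 = 0.9130 → 0.91
Kelley's formula gives T̂ = 0.91·159 + 0.09·152 = 144.69 + 13.68 = 158.37.

158.4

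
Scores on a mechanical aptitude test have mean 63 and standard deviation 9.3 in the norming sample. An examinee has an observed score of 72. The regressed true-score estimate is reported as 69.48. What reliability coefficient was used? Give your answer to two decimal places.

0.72

T̂ = ρX + (1 − ρ)μ  ⇒  T̂ − μ = ρ(X − μ)
ρ = (T̂ − μ)/(X − μ) = (69.48 − 63) / (72 − 63) = 6.48 / 9.0 = 0.7200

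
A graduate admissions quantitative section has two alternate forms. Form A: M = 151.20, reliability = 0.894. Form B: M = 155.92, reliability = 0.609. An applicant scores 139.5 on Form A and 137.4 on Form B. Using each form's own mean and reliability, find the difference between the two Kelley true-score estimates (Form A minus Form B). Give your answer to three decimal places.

T̂_A = 0.894(139.5) + 0.106(151.20) = 140.74020
T̂_B = 0.609(137.4) + 0.391(155.92) = 144.64132
T̂_A − T̂_B = -3.90112

-3.901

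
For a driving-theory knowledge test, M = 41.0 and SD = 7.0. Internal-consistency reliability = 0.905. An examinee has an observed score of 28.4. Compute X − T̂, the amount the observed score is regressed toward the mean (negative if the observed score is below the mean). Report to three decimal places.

-1.197

T̂ = ρX + (1 − ρ)μ
  = 0.905 × 28.4 + 0.095 × 41.0
  = 25.7020 + 3.8950
  = 29.59700
  ≈ 29.5970
X − T̂ = 28.4 − 29.5970 = -1.1970 → -1.197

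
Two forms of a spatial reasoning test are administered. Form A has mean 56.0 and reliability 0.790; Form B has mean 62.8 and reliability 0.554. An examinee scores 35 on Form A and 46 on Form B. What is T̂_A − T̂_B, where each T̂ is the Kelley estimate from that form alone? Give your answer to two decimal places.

-14.08

T̂_A = 0.790(35) + 0.210(56.0) = 39.4100
T̂_B = 0.554(46) + 0.446(62.8) = 53.4928
T̂_A − T̂_B = -14.0828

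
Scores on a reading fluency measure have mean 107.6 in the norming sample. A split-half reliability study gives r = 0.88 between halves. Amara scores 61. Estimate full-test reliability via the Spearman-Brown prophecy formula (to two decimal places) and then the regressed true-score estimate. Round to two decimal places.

63.80

Spearman-Brown: ρ = 2r/(1 + r) = 2(0.88)/(1 + 0.88) = 1.760/1.88 = 0.9362 → 0.94
T̂ = 0.94(61) + 0.06(107.6) = 57.34 + 6.456 = 63.796 → 63.80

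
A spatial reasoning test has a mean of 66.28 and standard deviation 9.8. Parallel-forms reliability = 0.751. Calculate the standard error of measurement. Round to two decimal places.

SEM = SD · √(1 − ρ) = 9.8 × √0.249 = 9.8 × 0.4990 = 4.890

4.89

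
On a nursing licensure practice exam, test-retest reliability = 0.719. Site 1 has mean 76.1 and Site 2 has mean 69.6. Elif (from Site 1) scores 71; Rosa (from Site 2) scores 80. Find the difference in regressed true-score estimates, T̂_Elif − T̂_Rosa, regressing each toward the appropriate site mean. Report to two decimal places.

-4.64

T̂_Elif = 0.719(71) + 0.281(76.1) = 72.4331
T̂_Rosa = 0.719(80) + 0.281(69.6) = 77.0776
Difference = 72.4331 − 77.0776 = -4.6445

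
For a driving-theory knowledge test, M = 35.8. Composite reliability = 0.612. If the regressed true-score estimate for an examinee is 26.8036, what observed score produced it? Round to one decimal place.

21.1

T̂ = ρX + (1 − ρ)μ  ⇒  X = (T̂ − (1 − ρ)μ) / ρ
X = (26.8036 − 0.388 × 35.8) / 0.612 = (26.8036 − 13.8904) / 0.612 = 12.9132 / 0.612 = 21.100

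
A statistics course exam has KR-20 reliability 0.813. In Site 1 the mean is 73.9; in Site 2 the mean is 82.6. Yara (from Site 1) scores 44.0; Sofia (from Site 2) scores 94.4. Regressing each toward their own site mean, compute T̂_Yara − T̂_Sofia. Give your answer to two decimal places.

T̂_Yara = 0.813(44.0) + 0.187(73.9) = 49.5913
T̂_Sofia = 0.813(94.4) + 0.187(82.6) = 92.1934
Difference = 49.5913 − 92.1934 = -42.6021

-42.60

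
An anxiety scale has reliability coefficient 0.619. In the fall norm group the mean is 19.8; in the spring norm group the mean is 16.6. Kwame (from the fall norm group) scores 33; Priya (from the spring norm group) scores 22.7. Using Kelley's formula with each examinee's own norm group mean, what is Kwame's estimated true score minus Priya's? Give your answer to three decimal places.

T̂_Kwame = 0.619(33) + 0.381(19.8) = 27.97080
T̂_Priya = 0.619(22.7) + 0.381(16.6) = 20.37590
Difference = 27.97080 − 20.37590 = 7.59490

7.595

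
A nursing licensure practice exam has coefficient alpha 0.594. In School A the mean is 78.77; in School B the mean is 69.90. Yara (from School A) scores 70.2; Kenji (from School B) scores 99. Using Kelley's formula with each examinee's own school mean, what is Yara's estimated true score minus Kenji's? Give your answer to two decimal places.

T̂_Yara = 0.594(70.2) + 0.406(78.77) = 73.6794
T̂_Kenji = 0.594(99) + 0.406(69.90) = 87.1854
Difference = 73.6794 − 87.1854 = -13.5060

-13.51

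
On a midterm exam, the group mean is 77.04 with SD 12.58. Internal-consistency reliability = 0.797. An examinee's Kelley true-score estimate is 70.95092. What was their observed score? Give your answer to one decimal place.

T̂ = ρX + (1 − ρ)μ  ⇒  X = (T̂ − (1 − ρ)μ) / ρ
X = (70.95092 − 0.203 × 77.04) / 0.797 = (70.95092 − 15.63912) / 0.797 = 55.31180 / 0.797 = 69.400

69.4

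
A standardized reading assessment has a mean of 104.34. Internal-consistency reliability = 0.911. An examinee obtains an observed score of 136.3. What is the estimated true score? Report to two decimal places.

133.46

Weight the observed score by reliability and the mean by (1 − reliability): T̂ = 0.911·136.3 + 0.089·104.34 = 124.1693 + 9.28626 = 133.456.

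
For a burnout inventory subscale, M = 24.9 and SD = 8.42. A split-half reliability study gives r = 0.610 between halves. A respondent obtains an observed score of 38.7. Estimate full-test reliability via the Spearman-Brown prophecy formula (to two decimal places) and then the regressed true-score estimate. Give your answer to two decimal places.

35.39

Spearman-Brown: ρ = 2r/(1 + r) = 2(0.610)/(1 + 0.610) = 1.2200/1.610 = 0.7578 → 0.76
T̂ = ρX + (1 − ρ)μ
  = 0.76 × 38.7 + 0.24 × 24.9
  = 29.412 + 5.976
  = 35.388
  ≈ 35.39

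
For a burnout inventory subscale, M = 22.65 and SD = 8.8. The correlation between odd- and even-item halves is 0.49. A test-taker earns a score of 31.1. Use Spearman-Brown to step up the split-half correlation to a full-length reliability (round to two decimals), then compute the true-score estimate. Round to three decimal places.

Spearman-Brown: ρ = 2r/(1 + r) = 2(0.49)/(1 + 0.49) = 0.980/1.49 = 0.6577 → 0.66
Kelley's formula gives T̂ = 0.66·31.1 + 0.34·22.65 = 20.526 + 7.7010 = 28.2270.

28.227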